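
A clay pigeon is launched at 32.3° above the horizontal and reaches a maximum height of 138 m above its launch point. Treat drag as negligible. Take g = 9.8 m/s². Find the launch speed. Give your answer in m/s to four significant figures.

97.33 m/s

At the peak v_y = 0, so v_y0 = √(2gH) = √(2 × 9.80 × 138) = 52.01 m/s.
v_y0 = v₀ sin θ ⇒ v₀ = 52.01 / sin 32.3° = 97.33 m/s.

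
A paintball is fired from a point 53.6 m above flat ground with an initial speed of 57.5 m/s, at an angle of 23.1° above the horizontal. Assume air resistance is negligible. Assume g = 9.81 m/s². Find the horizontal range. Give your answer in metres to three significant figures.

Horizontal component vₓ = 57.50 cos 23.1° = 52.89 m/s; vertical v_y0 = 57.50 sin 23.1° = 22.56 m/s.
The projectile lands when y = 53.6 + (22.56) t − ½·9.81·t² = 0. Positive root: t = (22.56 + √(22.56² + 2·9.81·53.6)) / 9.81 = (22.56 + 39.50) / 9.81 = 6.327 s.
Horizontal distance: R = vₓ t = 52.89 × 6.327 = 334.6 m.

335 m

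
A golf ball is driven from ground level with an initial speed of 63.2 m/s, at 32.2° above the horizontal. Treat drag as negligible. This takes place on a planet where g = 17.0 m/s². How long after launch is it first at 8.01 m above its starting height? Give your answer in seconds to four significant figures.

0.2541 s

Resolve: vₓ = 63.20 cos 32.2° = 53.48 m/s and v_y0 = 63.20 sin 32.2° = 33.68 m/s.
Require v_y0 t − ½ g t² = 8.01, i.e. 8.500 t² − 33.68 t + 8.01 = 0.
t = [33.68 ± √(33.68² − 2·17.0·8.01)] / 17.0 = (33.68 ± 29.36) / 17.0, so t = 0.2541 s or t = 3.708 s.
The first (ascending) time is 0.2541 s.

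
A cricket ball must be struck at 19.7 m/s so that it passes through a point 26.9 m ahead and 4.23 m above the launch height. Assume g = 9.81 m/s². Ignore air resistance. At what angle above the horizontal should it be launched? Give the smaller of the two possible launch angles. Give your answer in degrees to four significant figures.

32.37°

Trajectory: y = x tanθ − g x² (1 + tan²θ)/(2v₀²). With x = 26.9, y = 4.23, v₀ = 19.7, g = 9.81:
9.146 tan²θ − 26.9 tanθ + (13.38) = 0.
tanθ = [26.9 ± √(26.9² − 4 × 9.146 × (13.38))] / (2 × 9.146) = (26.9 ± 15.31) / 18.29, giving tanθ = 0.6338 or 2.308.
θ = 32.37° or 66.57°; the smaller is 32.37°.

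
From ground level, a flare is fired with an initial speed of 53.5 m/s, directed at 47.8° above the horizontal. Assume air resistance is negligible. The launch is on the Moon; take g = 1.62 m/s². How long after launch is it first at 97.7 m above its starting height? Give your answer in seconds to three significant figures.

2.60 s

Horizontal component vₓ = 53.50 cos 47.8° = 35.94 m/s; vertical v_y0 = 53.50 sin 47.8° = 39.63 m/s.
Set y = v_y0 t − ½ g t² = 97.7: 0.8100 t² − 39.63 t + 97.7 = 0.
Quadratic formula: t = (39.63 ± √1254.2) / 1.62 = (39.63 ± 35.42) / 1.62 → t = 2.604 s or 46.33 s.
The first (ascending) time is 2.604 s.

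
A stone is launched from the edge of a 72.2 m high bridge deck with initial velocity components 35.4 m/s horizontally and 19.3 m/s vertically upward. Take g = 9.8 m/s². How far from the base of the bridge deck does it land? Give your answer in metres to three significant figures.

222 m

The projectile lands when y = 72.2 + (19.30) t − ½·9.80·t² = 0. Positive root: t = (19.30 + √(19.30² + 2·9.80·72.2)) / 9.80 = (19.30 + 42.28) / 9.80 = 6.284 s.
Horizontal distance: R = vₓ t = 35.40 × 6.284 = 222.4 m.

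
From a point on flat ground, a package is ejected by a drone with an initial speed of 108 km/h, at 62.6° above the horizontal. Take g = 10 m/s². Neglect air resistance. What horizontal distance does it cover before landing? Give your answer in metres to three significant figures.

73.5 m

Convert: 108 km/h = 108/3.6 = 30.00 m/s.
Components: vₓ = 30.00 cos 62.6° = 13.81 m/s, v_y0 = 30.00 sin 62.6° = 26.63 m/s.
Flight time T = 2 v_y0 / g = 5.327 s.
Horizontal distance R = vₓ T = 13.81 × 5.327 = 73.54 m.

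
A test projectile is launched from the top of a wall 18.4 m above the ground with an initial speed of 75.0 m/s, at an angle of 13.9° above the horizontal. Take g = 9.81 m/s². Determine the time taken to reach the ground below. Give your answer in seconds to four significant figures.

4.506 s

Horizontal component vₓ = 75.00 cos 13.9° = 72.80 m/s; vertical v_y0 = 75.00 sin 13.9° = 18.02 m/s.
The projectile lands when y = 18.4 + (18.02) t − ½·9.81·t² = 0. Positive root: t = (18.02 + √(18.02² + 2·9.81·18.4)) / 9.81 = (18.02 + 26.18) / 9.81 = 4.506 s.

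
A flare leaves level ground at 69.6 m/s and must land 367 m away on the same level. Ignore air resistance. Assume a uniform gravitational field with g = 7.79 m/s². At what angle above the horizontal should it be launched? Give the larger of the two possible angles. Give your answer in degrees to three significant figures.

From R = (v₀²/g) sin 2θ: sin 2θ = 7.79 × 367 / 4844.2 = 0.5902.
2θ = 36.17° or 180° − 36.17° = 143.8°, so θ = 18.08° or 71.92°.
The larger angle is 71.92°.

71.9°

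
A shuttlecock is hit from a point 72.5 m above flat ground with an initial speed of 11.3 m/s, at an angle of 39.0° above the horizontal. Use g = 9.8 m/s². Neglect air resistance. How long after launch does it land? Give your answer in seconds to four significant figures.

4.640 s

Horizontal component vₓ = 11.30 cos 39.0° = 8.782 m/s; vertical v_y0 = 11.30 sin 39.0° = 7.111 m/s.
With up positive and y = 0 at the ground: y(t) = 72.5 + (7.111) t − 4.900 t². Setting y = 0 and taking the positive root: t = [7.111 + √(7.111² + 2·9.80·72.5)] / 9.80 = (7.111 + 38.36) / 9.80 = 4.640 s.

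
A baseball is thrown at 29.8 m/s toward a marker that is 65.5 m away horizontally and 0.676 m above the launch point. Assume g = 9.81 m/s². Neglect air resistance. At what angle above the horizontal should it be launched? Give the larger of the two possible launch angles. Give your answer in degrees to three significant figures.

66.7°

Trajectory: y = x tanθ − g x² (1 + tan²θ)/(2v₀²). With x = 65.5, y = 0.676, v₀ = 29.8, g = 9.81:
23.70 tan²θ − 65.5 tanθ + (24.37) = 0.
tanθ = [65.5 ± √(65.5² − 4 × 23.70 × (24.37))] / (2 × 23.70) = (65.5 ± 44.50) / 47.39, giving tanθ = 0.4432 or 2.321.
θ = 23.90° or 66.69°; the larger is 66.69°.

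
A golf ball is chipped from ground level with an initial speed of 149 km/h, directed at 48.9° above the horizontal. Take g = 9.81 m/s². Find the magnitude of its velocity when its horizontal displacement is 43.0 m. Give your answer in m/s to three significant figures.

31.4 m/s

Convert: 149 km/h = 149/3.6 = 41.39 m/s.
vₓ = 41.39 cos 48.9° = 27.21 m/s; v_y0 = 41.39 sin 48.9° = 31.19 m/s.
At x = 43.0 m, t = x/vₓ = 43.0/27.21 = 1.580 s.
Vertical velocity there: v_y = v_y0 − g t = 31.19 − 9.81 × 1.580 = 15.69 m/s.
Speed: √(vₓ² + v_y²) = √(27.21² + 15.69²) = 31.41 m/s.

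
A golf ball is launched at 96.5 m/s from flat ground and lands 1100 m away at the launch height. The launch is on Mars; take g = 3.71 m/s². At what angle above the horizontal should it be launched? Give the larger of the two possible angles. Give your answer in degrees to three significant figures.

R = v₀² sin 2θ / g gives sin 2θ = gR/v₀² = 3.71·1100/96.5² = 0.4382.
2θ = 25.99° or 180° − 25.99° = 154.0°, so θ = 13.00° or 77.00°.
The larger angle is 77.00°.

77.0°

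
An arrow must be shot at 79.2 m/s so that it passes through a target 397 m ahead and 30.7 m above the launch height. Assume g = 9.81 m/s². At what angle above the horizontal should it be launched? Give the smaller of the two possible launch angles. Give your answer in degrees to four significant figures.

Trajectory: y = x tanθ − g x² (1 + tan²θ)/(2v₀²). With x = 397, y = 30.7, v₀ = 79.2, g = 9.81:
123.2 tan²θ − 397 tanθ + (153.9) = 0.
tanθ = [397 ± √(397² − 4 × 123.2 × (153.9))] / (2 × 123.2) = (397 ± 285.9) / 246.5, giving tanθ = 0.4509 or 2.770.
θ = 24.27° or 70.15°; the smaller is 24.27°.

24.27°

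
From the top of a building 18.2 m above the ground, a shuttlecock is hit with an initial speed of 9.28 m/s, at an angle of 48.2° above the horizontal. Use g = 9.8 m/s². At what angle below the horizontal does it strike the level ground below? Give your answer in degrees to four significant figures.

Resolve: vₓ = 9.280 cos 48.2° = 6.185 m/s and v_y0 = 9.280 sin 48.2° = 6.918 m/s.
The projectile lands when y = 18.2 + (6.918) t − ½·9.80·t² = 0. Positive root: t = (6.918 + √(6.918² + 2·9.80·18.2)) / 9.80 = (6.918 + 20.11) / 9.80 = 2.758 s.
At impact: v_y = v_y0 − g t = −20.11 m/s; vₓ = 6.185 m/s.
Angle below horizontal: arctan(|v_y|/vₓ) = arctan(20.11/6.185) = 72.91°.

72.91°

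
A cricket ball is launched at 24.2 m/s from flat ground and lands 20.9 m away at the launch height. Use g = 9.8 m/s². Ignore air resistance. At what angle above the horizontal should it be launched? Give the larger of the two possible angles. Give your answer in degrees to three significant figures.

Level-ground range R = v₀² sin(2θ)/g ⇒ sin(2θ) = gR/v₀² = 9.80 × 20.9 / 24.2² = 0.3497.
2θ = 20.47° or 180° − 20.47° = 159.5°, so θ = 10.24° or 79.76°.
The larger angle is 79.76°.

79.8°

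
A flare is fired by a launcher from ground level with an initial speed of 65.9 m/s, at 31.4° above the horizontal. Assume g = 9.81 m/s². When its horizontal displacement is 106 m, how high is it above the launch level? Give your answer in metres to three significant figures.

47.3 m

vₓ = 65.90 cos 31.4° = 56.25 m/s; v_y0 = 65.90 sin 31.4° = 34.33 m/s.
Time to reach x = 106 m: t = x/vₓ = 106/56.25 = 1.884 s.
Height: y = v_y0 t − ½ g t² = 34.33 × 1.884 − 4.905 × 1.884² = 64.70 − 17.42 = 47.28 m.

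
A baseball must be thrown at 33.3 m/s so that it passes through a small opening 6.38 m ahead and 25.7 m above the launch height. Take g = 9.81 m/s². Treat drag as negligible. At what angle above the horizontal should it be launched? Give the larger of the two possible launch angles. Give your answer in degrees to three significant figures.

Trajectory: y = x tanθ − g x² (1 + tan²θ)/(2v₀²). With x = 6.38, y = 25.7, v₀ = 33.3, g = 9.81:
0.1800 tan²θ − 6.38 tanθ + (25.88) = 0.
tanθ = [6.38 ± √(6.38² − 4 × 0.1800 × (25.88))] / (2 × 0.1800) = (6.38 ± 4.697) / 0.3601, giving tanθ = 4.673 or 30.76.
θ = 77.92° or 88.14°; the larger is 88.14°.

88.1°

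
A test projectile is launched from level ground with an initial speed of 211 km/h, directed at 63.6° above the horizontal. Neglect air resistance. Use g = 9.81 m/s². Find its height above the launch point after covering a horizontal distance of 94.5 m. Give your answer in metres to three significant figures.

Convert: 211 km/h = 211/3.6 = 58.61 m/s.
Components: vₓ = 58.61 cos 63.6° = 26.06 m/s, v_y0 = 58.61 sin 63.6° = 52.50 m/s.
x = vₓ t ⇒ t = 94.5/26.06 = 3.626 s.
Height: y = v_y0 t − ½ g t² = 52.50 × 3.626 − 4.905 × 3.626² = 190.4 − 64.50 = 125.9 m.

126 m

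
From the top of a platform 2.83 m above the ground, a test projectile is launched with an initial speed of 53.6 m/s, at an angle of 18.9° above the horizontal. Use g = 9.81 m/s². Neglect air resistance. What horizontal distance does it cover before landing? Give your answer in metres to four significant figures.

Resolve: vₓ = 53.60 cos 18.9° = 50.71 m/s and v_y0 = 53.60 sin 18.9° = 17.36 m/s.
With up positive and y = 0 at the ground: y(t) = 2.83 + (17.36) t − 4.905 t². Setting y = 0 and taking the positive root: t = [17.36 + √(17.36² + 2·9.81·2.83)] / 9.81 = (17.36 + 18.89) / 9.81 = 3.696 s.
Horizontal distance: R = vₓ t = 50.71 × 3.696 = 187.4 m.

187.4 m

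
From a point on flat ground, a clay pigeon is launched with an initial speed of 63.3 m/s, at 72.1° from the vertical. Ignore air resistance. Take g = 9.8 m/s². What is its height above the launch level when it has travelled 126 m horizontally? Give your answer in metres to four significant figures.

19.26 m

Horizontal component vₓ = 63.30 sin 72.1° = 60.24 m/s; vertical v_y0 = 63.30 cos 72.1° = 19.46 m/s.
At x = 126 m, t = x/vₓ = 126/60.24 = 2.092 s.
Height: y = v_y0 t − ½ g t² = 19.46 × 2.092 − 4.900 × 2.092² = 40.70 − 21.44 = 19.26 m.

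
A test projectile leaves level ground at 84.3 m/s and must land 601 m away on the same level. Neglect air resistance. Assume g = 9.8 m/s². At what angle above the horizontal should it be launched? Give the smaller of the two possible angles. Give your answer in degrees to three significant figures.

28.0°

From R = (v₀²/g) sin 2θ: sin 2θ = 9.80 × 601 / 7106.5 = 0.8288.
2θ = 55.97° or 180° − 55.97° = 124.0°, so θ = 27.99° or 62.01°.
The smaller angle is 27.99°.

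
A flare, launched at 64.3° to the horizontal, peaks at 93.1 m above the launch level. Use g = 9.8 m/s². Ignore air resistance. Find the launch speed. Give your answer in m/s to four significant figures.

At the peak v_y = 0, so v_y0 = √(2gH) = √(2 × 9.80 × 93.1) = 42.72 m/s.
v_y0 = v₀ sin θ ⇒ v₀ = 42.72 / sin 64.3° = 47.41 m/s.

47.41 m/s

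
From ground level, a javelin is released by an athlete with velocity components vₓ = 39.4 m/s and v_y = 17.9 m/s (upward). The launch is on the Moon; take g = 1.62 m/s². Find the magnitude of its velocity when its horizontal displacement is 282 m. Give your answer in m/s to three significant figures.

Time to reach x = 282 m: t = x/vₓ = 282/39.40 = 7.157 s.
Vertical velocity there: v_y = v_y0 − g t = 17.90 − 1.62 × 7.157 = 6.305 m/s.
Speed: √(vₓ² + v_y²) = √(39.40² + 6.305²) = 39.90 m/s.

39.9 m/s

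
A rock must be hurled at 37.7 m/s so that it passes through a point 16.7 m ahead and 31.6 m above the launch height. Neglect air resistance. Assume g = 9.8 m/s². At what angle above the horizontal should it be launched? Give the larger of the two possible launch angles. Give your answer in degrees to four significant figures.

86.22°

Trajectory: y = x tanθ − g x² (1 + tan²θ)/(2v₀²). With x = 16.7, y = 31.6, v₀ = 37.7, g = 9.80:
0.9615 tan²θ − 16.7 tanθ + (32.56) = 0.
tanθ = [16.7 ± √(16.7² − 4 × 0.9615 × (32.56))] / (2 × 0.9615) = (16.7 ± 12.40) / 1.923, giving tanθ = 2.238 or 15.13.
θ = 65.93° or 86.22°; the larger is 86.22°.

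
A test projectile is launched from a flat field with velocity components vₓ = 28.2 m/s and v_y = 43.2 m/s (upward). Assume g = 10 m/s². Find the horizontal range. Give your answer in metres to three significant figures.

Time aloft: T = 2 v_y0 / g = 2 × 43.20 / 10.0 = 8.640 s.
Range: R = vₓ T = 28.20 × 8.640 = 243.6 m.

244 m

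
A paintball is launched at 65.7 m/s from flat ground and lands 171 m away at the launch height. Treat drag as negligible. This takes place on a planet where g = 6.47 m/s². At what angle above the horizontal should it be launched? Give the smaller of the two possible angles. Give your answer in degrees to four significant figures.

7.426°

From R = (v₀²/g) sin 2θ: sin 2θ = 6.47 × 171 / 4316.5 = 0.2563.
2θ = 14.85° or 180° − 14.85° = 165.1°, so θ = 7.426° or 82.57°.
The smaller angle is 7.426°.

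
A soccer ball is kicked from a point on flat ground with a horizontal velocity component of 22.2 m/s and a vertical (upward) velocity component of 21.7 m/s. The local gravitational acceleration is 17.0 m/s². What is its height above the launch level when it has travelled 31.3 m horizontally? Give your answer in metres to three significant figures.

13.7 m

x = vₓ t ⇒ t = 31.3/22.20 = 1.410 s.
Height: y = v_y0 t − ½ g t² = 21.70 × 1.410 − 8.500 × 1.410² = 30.60 − 16.90 = 13.70 m.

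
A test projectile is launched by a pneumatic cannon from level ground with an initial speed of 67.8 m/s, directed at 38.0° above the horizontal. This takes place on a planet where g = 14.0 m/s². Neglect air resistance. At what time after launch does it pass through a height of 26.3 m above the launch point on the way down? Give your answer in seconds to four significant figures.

5.247 s

vₓ = 67.80 cos 38.0° = 53.43 m/s; v_y0 = 67.80 sin 38.0° = 41.74 m/s.
Height y(t) = 41.74 t − 7.000 t² = 26.3 gives 7.000 t² − 41.74 t + 26.3 = 0.
Quadratic formula: t = (41.74 ± √1006.0) / 14.0 = (41.74 ± 31.72) / 14.0 → t = 0.7160 s or 5.247 s.
The descending-branch root is 5.247 s.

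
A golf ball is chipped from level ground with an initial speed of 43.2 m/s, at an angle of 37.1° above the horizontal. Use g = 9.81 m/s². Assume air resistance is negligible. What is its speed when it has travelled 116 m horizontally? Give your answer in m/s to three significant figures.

35.2 m/s

vₓ = 43.20 cos 37.1° = 34.46 m/s; v_y0 = 43.20 sin 37.1° = 26.06 m/s.
Time to reach x = 116 m: t = x/vₓ = 116/34.46 = 3.367 s.
Vertical velocity there: v_y = v_y0 − g t = 26.06 − 9.81 × 3.367 = −6.968 m/s.
Speed: √(vₓ² + v_y²) = √(34.46² + 6.968²) = 35.15 m/s.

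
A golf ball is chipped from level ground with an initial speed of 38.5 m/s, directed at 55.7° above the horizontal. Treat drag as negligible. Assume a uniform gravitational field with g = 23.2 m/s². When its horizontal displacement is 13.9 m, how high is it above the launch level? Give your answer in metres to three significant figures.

15.6 m

Resolve: vₓ = 38.50 cos 55.7° = 21.70 m/s and v_y0 = 38.50 sin 55.7° = 31.80 m/s.
Time to reach x = 13.9 m: t = x/vₓ = 13.9/21.70 = 0.6407 s.
Height: y = v_y0 t − ½ g t² = 31.80 × 0.6407 − 11.60 × 0.6407² = 20.38 − 4.761 = 15.62 m.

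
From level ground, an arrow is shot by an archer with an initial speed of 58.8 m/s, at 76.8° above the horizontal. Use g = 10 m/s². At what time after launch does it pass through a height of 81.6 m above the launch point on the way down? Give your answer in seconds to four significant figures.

9.781 s

Resolve: vₓ = 58.80 cos 76.8° = 13.43 m/s and v_y0 = 58.80 sin 76.8° = 57.25 m/s.
Height y(t) = 57.25 t − 5.000 t² = 81.6 gives 5.000 t² − 57.25 t + 81.6 = 0.
Quadratic formula: t = (57.25 ± √1645.2) / 10.0 = (57.25 ± 40.56) / 10.0 → t = 1.669 s or 9.781 s.
The descending-branch root is 9.781 s.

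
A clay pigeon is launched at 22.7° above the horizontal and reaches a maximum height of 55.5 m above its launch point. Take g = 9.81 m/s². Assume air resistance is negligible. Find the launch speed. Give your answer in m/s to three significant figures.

85.5 m/s

At the peak v_y = 0, so v_y0 = √(2gH) = √(2 × 9.81 × 55.5) = 33.00 m/s.
v_y0 = v₀ sin θ ⇒ v₀ = 33.00 / sin 22.7° = 85.51 m/s.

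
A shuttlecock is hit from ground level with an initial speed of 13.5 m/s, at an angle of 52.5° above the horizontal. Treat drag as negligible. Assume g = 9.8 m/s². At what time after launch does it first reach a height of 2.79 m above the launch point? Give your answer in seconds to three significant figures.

0.302 s

vₓ = 13.50 cos 52.5° = 8.218 m/s; v_y0 = 13.50 sin 52.5° = 10.71 m/s.
Require v_y0 t − ½ g t² = 2.79, i.e. 4.900 t² − 10.71 t + 2.79 = 0.
t = [10.71 ± √(10.71² − 2·9.80·2.79)] / 9.80 = (10.71 ± 7.748) / 9.80, so t = 0.3023 s or t = 1.883 s.
The first (ascending) time is 0.3023 s.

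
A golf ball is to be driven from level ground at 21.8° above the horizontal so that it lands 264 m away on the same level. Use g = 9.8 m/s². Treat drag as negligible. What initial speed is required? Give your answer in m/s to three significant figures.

61.3 m/s

Level-ground range: R = v₀² sin(2θ)/g, so v₀ = √(gR / sin 2θ).
v₀ = √(9.80 × 264 / sin 43.60°) = √(2587 / 0.6896) = √3751.6 = 61.25 m/s.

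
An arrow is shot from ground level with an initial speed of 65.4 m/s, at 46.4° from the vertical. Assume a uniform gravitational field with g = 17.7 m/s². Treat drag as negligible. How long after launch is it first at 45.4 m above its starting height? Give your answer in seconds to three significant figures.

Horizontal component vₓ = 65.40 sin 46.4° = 47.36 m/s; vertical v_y0 = 65.40 cos 46.4° = 45.10 m/s.
Height y(t) = 45.10 t − 8.850 t² = 45.4 gives 8.850 t² − 45.10 t + 45.4 = 0.
t = [45.10 ± √(45.10² − 2·17.7·45.4)] / 17.7 = (45.10 ± 20.66) / 17.7, so t = 1.381 s or t = 3.715 s.
The first (ascending) time is 1.381 s.

1.38 s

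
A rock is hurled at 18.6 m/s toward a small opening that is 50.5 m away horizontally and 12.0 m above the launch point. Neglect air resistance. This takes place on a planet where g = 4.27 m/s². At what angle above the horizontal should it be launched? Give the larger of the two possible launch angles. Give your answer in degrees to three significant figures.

Trajectory: y = x tanθ − g x² (1 + tan²θ)/(2v₀²). With x = 50.5, y = 12.0, v₀ = 18.6, g = 4.27:
15.74 tan²θ − 50.5 tanθ + (27.74) = 0.
tanθ = [50.5 ± √(50.5² − 4 × 15.74 × (27.74))] / (2 × 15.74) = (50.5 ± 28.36) / 31.48, giving tanθ = 0.7035 or 2.505.
θ = 35.13° or 68.24°; the larger is 68.24°.

68.2°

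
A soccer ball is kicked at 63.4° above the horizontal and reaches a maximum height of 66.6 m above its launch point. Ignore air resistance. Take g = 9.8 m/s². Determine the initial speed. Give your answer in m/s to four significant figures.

40.41 m/s

At the peak v_y = 0, so v_y0 = √(2gH) = √(2 × 9.80 × 66.6) = 36.13 m/s.
v_y0 = v₀ sin θ ⇒ v₀ = 36.13 / sin 63.4° = 40.41 m/s.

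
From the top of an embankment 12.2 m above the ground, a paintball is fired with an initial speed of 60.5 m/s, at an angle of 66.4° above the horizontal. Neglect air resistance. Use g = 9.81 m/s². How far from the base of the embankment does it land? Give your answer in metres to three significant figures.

Resolve: vₓ = 60.50 cos 66.4° = 24.22 m/s and v_y0 = 60.50 sin 66.4° = 55.44 m/s.
With up positive and y = 0 at the ground: y(t) = 12.2 + (55.44) t − 4.905 t². Setting y = 0 and taking the positive root: t = [55.44 + √(55.44² + 2·9.81·12.2)] / 9.81 = (55.44 + 57.56) / 9.81 = 11.52 s.
Horizontal distance: R = vₓ t = 24.22 × 11.52 = 279.0 m.

279 m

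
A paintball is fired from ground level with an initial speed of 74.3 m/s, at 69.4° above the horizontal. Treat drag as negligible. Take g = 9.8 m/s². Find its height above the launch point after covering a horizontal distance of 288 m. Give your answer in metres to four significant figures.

171.5 m

Components: vₓ = 74.30 cos 69.4° = 26.14 m/s, v_y0 = 74.30 sin 69.4° = 69.55 m/s.
x = vₓ t ⇒ t = 288/26.14 = 11.02 s.
Height: y = v_y0 t − ½ g t² = 69.55 × 11.02 − 4.900 × 11.02² = 766.2 − 594.7 = 171.5 m.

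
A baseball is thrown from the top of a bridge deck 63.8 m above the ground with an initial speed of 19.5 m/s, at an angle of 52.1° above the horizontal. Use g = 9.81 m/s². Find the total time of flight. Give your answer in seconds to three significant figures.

vₓ = 19.50 cos 52.1° = 11.98 m/s; v_y0 = 19.50 sin 52.1° = 15.39 m/s.
Vertical motion (up positive, ground at y = 0): 4.905 t² − (15.39) t − 63.8 = 0, so t = (15.39 + √(15.39² + 2·9.81·63.8)) / 9.81 = (15.39 + 38.58) / 9.81 = 5.501 s.

5.50 s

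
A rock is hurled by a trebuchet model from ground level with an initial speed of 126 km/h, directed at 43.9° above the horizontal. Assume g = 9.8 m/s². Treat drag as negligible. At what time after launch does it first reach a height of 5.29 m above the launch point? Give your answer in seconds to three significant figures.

0.229 s

Convert: 126 km/h = 126/3.6 = 35.00 m/s.
Horizontal component vₓ = 35.00 cos 43.9° = 25.22 m/s; vertical v_y0 = 35.00 sin 43.9° = 24.27 m/s.
Height y(t) = 24.27 t − 4.900 t² = 5.29 gives 4.900 t² − 24.27 t + 5.29 = 0.
t = [24.27 ± √(24.27² − 2·9.80·5.29)] / 9.80 = (24.27 ± 22.03) / 9.80, so t = 0.2285 s or t = 4.724 s.
The first (ascending) time is 0.2285 s.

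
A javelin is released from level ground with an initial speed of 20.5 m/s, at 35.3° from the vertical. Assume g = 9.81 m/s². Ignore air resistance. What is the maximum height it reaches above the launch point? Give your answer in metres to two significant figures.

14 m

Resolve: vₓ = 20.50 sin 35.3° = 11.85 m/s and v_y0 = 20.50 cos 35.3° = 16.73 m/s.
At the apex v_y = 0, so H = v_y0²/(2g) = 16.73²/19.62 = 14.27 m.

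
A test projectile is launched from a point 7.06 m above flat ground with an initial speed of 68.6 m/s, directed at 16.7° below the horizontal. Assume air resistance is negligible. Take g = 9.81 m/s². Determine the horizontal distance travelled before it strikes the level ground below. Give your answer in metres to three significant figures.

21.7 m

Components: vₓ = 68.60 cos 16.7° = 65.71 m/s, v_y0 = −19.71 m/s (downward).
With up positive and y = 0 at the ground: y(t) = 7.06 + (−19.71) t − 4.905 t². Setting y = 0 and taking the positive root: t = [−19.71 + √(19.71² + 2·9.81·7.06)] / 9.81 = (−19.71 + 22.96) / 9.81 = 0.3309 s.
Horizontal distance: R = vₓ t = 65.71 × 0.3309 = 21.74 m.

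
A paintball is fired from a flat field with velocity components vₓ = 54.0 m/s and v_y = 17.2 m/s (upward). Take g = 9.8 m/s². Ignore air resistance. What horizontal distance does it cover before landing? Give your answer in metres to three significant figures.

190 m

Flight time T = 2 v_y0 / g = 3.510 s.
Range: R = vₓ T = 54.00 × 3.510 = 189.6 m.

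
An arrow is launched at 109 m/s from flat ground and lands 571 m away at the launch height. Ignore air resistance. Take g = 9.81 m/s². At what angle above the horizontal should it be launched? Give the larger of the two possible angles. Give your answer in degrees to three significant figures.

Level-ground range R = v₀² sin(2θ)/g ⇒ sin(2θ) = gR/v₀² = 9.81 × 571 / 109² = 0.4715.
2θ = 28.13° or 180° − 28.13° = 151.9°, so θ = 14.06° or 75.94°.
The larger angle is 75.94°.

75.9°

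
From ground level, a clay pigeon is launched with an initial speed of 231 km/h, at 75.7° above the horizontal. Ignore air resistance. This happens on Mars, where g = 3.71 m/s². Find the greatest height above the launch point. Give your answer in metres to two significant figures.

520 m

Convert: 231 km/h = 231/3.6 = 64.17 m/s.
Resolve: vₓ = 64.17 cos 75.7° = 15.85 m/s and v_y0 = 64.17 sin 75.7° = 62.18 m/s.
At the apex v_y = 0, so H = v_y0²/(2g) = 62.18²/7.420 = 521.0 m.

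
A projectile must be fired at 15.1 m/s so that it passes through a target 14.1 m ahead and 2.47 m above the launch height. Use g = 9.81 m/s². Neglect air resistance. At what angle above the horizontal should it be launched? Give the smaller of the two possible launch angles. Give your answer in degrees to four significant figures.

30.15°

Trajectory: y = x tanθ − g x² (1 + tan²θ)/(2v₀²). With x = 14.1, y = 2.47, v₀ = 15.1, g = 9.81:
4.277 tan²θ − 14.1 tanθ + (6.747) = 0.
tanθ = [14.1 ± √(14.1² − 4 × 4.277 × (6.747))] / (2 × 4.277) = (14.1 ± 9.132) / 8.554, giving tanθ = 0.5808 or 2.716.
θ = 30.15° or 69.79°; the smaller is 30.15°.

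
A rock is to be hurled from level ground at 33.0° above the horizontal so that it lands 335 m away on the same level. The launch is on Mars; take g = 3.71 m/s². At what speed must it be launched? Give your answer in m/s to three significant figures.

36.9 m/s

Level-ground range: R = v₀² sin(2θ)/g, so v₀ = √(gR / sin 2θ).
v₀ = √(3.71 × 335 / sin 66.00°) = √(1243 / 0.9135) = √1360.5 = 36.88 m/s.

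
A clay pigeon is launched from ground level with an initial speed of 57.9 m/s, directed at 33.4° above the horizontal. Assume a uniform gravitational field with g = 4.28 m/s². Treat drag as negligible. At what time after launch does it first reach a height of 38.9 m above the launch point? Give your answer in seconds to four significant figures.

Resolve: vₓ = 57.90 cos 33.4° = 48.34 m/s and v_y0 = 57.90 sin 33.4° = 31.87 m/s.
Set y = v_y0 t − ½ g t² = 38.9: 2.140 t² − 31.87 t + 38.9 = 0.
t = [31.87 ± √(31.87² − 2·4.28·38.9)] / 4.28 = (31.87 ± 26.13) / 4.28, so t = 1.341 s or t = 13.55 s.
The first (ascending) time is 1.341 s.

1.341 s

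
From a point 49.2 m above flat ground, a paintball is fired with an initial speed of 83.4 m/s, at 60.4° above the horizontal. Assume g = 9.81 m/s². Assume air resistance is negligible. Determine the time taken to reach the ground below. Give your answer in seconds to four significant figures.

15.43 s

Resolve: vₓ = 83.40 cos 60.4° = 41.19 m/s and v_y0 = 83.40 sin 60.4° = 72.52 m/s.
Vertical motion (up positive, ground at y = 0): 4.905 t² − (72.52) t − 49.2 = 0, so t = (72.52 + √(72.52² + 2·9.81·49.2)) / 9.81 = (72.52 + 78.89) / 9.81 = 15.43 s.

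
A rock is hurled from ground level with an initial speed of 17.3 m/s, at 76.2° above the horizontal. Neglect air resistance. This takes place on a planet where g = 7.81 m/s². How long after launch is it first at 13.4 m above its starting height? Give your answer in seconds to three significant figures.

Horizontal component vₓ = 17.30 cos 76.2° = 4.127 m/s; vertical v_y0 = 17.30 sin 76.2° = 16.80 m/s.
Require v_y0 t − ½ g t² = 13.4, i.e. 3.905 t² − 16.80 t + 13.4 = 0.
Quadratic formula: t = (16.80 ± √72.953) / 7.81 = (16.80 ± 8.541) / 7.81 → t = 1.058 s or 3.245 s.
The first (ascending) time is 1.058 s.

1.06 s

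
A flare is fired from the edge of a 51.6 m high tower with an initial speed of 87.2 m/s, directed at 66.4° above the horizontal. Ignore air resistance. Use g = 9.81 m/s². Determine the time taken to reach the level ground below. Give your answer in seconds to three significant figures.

vₓ = 87.20 cos 66.4° = 34.91 m/s; v_y0 = 87.20 sin 66.4° = 79.91 m/s.
With up positive and y = 0 at the ground: y(t) = 51.6 + (79.91) t − 4.905 t². Setting y = 0 and taking the positive root: t = [79.91 + √(79.91² + 2·9.81·51.6)] / 9.81 = (79.91 + 86.01) / 9.81 = 16.91 s.

16.9 s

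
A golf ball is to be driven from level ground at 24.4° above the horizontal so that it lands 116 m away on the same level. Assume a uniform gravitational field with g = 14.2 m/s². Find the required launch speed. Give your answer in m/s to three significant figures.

On level ground R = v₀² sin 2θ / g ⇒ v₀ = √(gR / sin 2θ).
v₀ = √(14.2 × 116 / sin 48.80°) = √(1647 / 0.7524) = √2189.2 = 46.79 m/s.

46.8 m/s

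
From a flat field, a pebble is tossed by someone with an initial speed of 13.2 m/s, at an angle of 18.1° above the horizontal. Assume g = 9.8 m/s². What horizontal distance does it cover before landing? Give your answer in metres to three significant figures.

Resolve: vₓ = 13.20 cos 18.1° = 12.55 m/s and v_y0 = 13.20 sin 18.1° = 4.101 m/s.
Flight time T = 2 v_y0 / g = 0.8369 s.
Range: R = vₓ T = 12.55 × 0.8369 = 10.50 m.

10.5 m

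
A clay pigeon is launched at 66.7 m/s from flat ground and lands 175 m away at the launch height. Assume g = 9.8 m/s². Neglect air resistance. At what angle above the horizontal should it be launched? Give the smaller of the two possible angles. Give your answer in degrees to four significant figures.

11.34°

Level-ground range R = v₀² sin(2θ)/g ⇒ sin(2θ) = gR/v₀² = 9.80 × 175 / 66.7² = 0.3855.
2θ = 22.67° or 180° − 22.67° = 157.3°, so θ = 11.34° or 78.66°.
The smaller angle is 11.34°.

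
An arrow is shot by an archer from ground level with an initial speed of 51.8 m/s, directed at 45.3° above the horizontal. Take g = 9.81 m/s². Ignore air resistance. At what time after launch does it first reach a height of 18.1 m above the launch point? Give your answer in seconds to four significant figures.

Components: vₓ = 51.80 cos 45.3° = 36.44 m/s, v_y0 = 51.80 sin 45.3° = 36.82 m/s.
Set y = v_y0 t − ½ g t² = 18.1: 4.905 t² − 36.82 t + 18.1 = 0.
Quadratic formula: t = (36.82 ± √1000.5) / 9.81 = (36.82 ± 31.63) / 9.81 → t = 0.5288 s or 6.978 s.
The first (ascending) time is 0.5288 s.

0.5288 s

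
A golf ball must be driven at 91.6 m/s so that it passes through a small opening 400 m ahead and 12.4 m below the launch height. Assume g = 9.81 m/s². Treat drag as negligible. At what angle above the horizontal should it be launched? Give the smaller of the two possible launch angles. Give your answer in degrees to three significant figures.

12.1°

Trajectory: y = x tanθ − g x² (1 + tan²θ)/(2v₀²). With x = 400, y = −12.4, v₀ = 91.6, g = 9.81:
93.53 tan²θ − 400 tanθ + (81.13) = 0.
tanθ = [400 ± √(400² − 4 × 93.53 × (81.13))] / (2 × 93.53) = (400 ± 360.1) / 187.1, giving tanθ = 0.2135 or 4.063.
θ = 12.05° or 76.17°; the smaller is 12.05°.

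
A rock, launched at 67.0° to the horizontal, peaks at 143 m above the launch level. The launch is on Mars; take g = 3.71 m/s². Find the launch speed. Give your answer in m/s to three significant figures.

35.4 m/s

At the peak v_y = 0, so v_y0 = √(2gH) = √(2 × 3.71 × 143) = 32.57 m/s.
v_y0 = v₀ sin θ ⇒ v₀ = 32.57 / sin 67.0° = 35.39 m/s.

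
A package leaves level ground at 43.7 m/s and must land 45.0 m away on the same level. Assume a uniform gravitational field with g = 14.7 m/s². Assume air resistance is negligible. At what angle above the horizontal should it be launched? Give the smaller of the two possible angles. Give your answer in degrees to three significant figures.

Level-ground range R = v₀² sin(2θ)/g ⇒ sin(2θ) = gR/v₀² = 14.7 × 45.0 / 43.7² = 0.3464.
2θ = 20.27° or 180° − 20.27° = 159.7°, so θ = 10.13° or 79.87°.
The smaller angle is 10.13°.

10.1°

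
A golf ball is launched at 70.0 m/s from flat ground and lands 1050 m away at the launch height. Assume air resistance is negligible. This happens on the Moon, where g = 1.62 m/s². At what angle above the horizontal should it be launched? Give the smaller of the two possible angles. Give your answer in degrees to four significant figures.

From R = (v₀²/g) sin 2θ: sin 2θ = 1.62 × 1050 / 4900.0 = 0.3471.
2θ = 20.31° or 180° − 20.31° = 159.7°, so θ = 10.16° or 79.84°.
The smaller angle is 10.16°.

10.16°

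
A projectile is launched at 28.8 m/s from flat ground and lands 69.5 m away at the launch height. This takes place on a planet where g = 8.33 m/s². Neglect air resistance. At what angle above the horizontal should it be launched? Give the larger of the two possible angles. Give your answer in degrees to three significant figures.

From R = (v₀²/g) sin 2θ: sin 2θ = 8.33 × 69.5 / 829.44 = 0.6980.
2θ = 44.27° or 180° − 44.27° = 135.7°, so θ = 22.13° or 67.87°.
The larger angle is 67.87°.

67.9°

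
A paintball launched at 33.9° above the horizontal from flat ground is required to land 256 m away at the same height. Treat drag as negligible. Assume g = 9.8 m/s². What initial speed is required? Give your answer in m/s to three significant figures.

52.1 m/s

Level-ground range: R = v₀² sin(2θ)/g, so v₀ = √(gR / sin 2θ).
v₀ = √(9.80 × 256 / sin 67.80°) = √(2509 / 0.9259) = √2709.7 = 52.05 m/s.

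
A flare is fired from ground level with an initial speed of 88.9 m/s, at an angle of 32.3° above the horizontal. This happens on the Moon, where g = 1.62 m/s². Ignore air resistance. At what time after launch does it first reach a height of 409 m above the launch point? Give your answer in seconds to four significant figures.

Horizontal component vₓ = 88.90 cos 32.3° = 75.14 m/s; vertical v_y0 = 88.90 sin 32.3° = 47.50 m/s.
Height y(t) = 47.50 t − 0.8100 t² = 409 gives 0.8100 t² − 47.50 t + 409 = 0.
t = [47.50 ± √(47.50² − 2·1.62·409)] / 1.62 = (47.50 ± 30.52) / 1.62, so t = 10.48 s or t = 48.16 s.
The first (ascending) time is 10.48 s.

10.48 s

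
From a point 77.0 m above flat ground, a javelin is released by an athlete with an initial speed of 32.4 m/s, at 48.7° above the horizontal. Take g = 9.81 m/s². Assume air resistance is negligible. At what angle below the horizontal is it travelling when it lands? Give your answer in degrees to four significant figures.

vₓ = 32.40 cos 48.7° = 21.38 m/s; v_y0 = 32.40 sin 48.7° = 24.34 m/s.
Vertical motion (up positive, ground at y = 0): 4.905 t² − (24.34) t − 77.0 = 0, so t = (24.34 + √(24.34² + 2·9.81·77.0)) / 9.81 = (24.34 + 45.86) / 9.81 = 7.156 s.
At impact: v_y = v_y0 − g t = −45.86 m/s; vₓ = 21.38 m/s.
Angle below horizontal: arctan(|v_y|/vₓ) = arctan(45.86/21.38) = 65.00°.

65.00°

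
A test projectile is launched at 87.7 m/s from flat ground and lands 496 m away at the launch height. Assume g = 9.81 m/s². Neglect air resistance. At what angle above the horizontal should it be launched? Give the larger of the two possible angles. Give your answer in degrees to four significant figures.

70.38°

R = v₀² sin 2θ / g gives sin 2θ = gR/v₀² = 9.81·496/87.7² = 0.6326.
2θ = 39.24° or 180° − 39.24° = 140.8°, so θ = 19.62° or 70.38°.
The larger angle is 70.38°.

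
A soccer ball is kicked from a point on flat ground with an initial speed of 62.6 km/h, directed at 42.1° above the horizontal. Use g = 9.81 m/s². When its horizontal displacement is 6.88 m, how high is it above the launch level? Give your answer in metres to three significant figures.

4.82 m

Convert: 62.6 km/h = 62.6/3.6 = 17.39 m/s.
Resolve: vₓ = 17.39 cos 42.1° = 12.90 m/s and v_y0 = 17.39 sin 42.1° = 11.66 m/s.
x = vₓ t ⇒ t = 6.88/12.90 = 0.5332 s.
Height: y = v_y0 t − ½ g t² = 11.66 × 0.5332 − 4.905 × 0.5332² = 6.217 − 1.395 = 4.822 m.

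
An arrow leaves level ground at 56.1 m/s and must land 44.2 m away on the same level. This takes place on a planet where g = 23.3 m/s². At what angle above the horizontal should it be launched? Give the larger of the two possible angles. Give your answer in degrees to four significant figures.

Level-ground range R = v₀² sin(2θ)/g ⇒ sin(2θ) = gR/v₀² = 23.3 × 44.2 / 56.1² = 0.3272.
2θ = 19.10° or 180° − 19.10° = 160.9°, so θ = 9.550° or 80.45°.
The larger angle is 80.45°.

80.45°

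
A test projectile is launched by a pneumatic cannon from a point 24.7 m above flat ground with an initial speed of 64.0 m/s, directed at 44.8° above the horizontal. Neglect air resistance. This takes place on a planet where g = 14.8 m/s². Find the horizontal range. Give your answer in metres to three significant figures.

Resolve: vₓ = 64.00 cos 44.8° = 45.41 m/s and v_y0 = 64.00 sin 44.8° = 45.10 m/s.
With up positive and y = 0 at the ground: y(t) = 24.7 + (45.10) t − 7.400 t². Setting y = 0 and taking the positive root: t = [45.10 + √(45.10² + 2·14.8·24.7)] / 14.8 = (45.10 + 52.58) / 14.8 = 6.600 s.
Horizontal distance: R = vₓ t = 45.41 × 6.600 = 299.7 m.

300 m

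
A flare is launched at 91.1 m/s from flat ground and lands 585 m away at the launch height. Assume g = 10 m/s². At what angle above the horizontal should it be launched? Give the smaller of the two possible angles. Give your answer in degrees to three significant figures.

From R = (v₀²/g) sin 2θ: sin 2θ = 10.0 × 585 / 8299.2 = 0.7049.
2θ = 44.82° or 180° − 44.82° = 135.2°, so θ = 22.41° or 67.59°.
The smaller angle is 22.41°.

22.4°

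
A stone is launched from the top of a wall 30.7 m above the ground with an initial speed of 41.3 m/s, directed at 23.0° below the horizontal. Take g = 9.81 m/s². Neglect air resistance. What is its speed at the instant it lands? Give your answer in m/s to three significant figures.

Horizontal component vₓ = 41.30 cos 23.0° = 38.02 m/s; vertical v_y0 = −16.14 m/s (downward).
With up positive and y = 0 at the ground: y(t) = 30.7 + (−16.14) t − 4.905 t². Setting y = 0 and taking the positive root: t = [−16.14 + √(16.14² + 2·9.81·30.7)] / 9.81 = (−16.14 + 29.37) / 9.81 = 1.349 s.
Vertical velocity at impact: v_y = v_y0 − g t = −16.14 − 9.81 × 1.349 = −29.37 m/s.
Speed: |v| = √(vₓ² + v_y²) = √(38.02² + 29.37²) = 48.04 m/s.

48.0 m/s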